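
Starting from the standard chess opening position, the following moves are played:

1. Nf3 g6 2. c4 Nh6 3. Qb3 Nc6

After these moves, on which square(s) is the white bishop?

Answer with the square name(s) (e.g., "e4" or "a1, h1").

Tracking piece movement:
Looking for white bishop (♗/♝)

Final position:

  a b c d e f g h
  ─────────────────
8│♜ · ♝ ♛ ♚ ♝ · ♜│8
7│♟ ♟ ♟ ♟ ♟ ♟ · ♟│7
6│· · ♞ · · · ♟ ♞│6
5│· · · · · · · ·│5
4│· · ♙ · · · · ·│4
3│· ♕ · · · ♘ · ·│3
2│♙ ♙ · ♙ ♙ ♙ ♙ ♙│2
1│♖ ♘ ♗ · ♔ ♗ · ♖│1
  ─────────────────
  a b c d e f g h


c1, f1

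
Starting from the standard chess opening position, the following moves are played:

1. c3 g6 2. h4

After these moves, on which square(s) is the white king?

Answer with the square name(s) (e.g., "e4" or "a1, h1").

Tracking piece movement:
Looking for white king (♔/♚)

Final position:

  a b c d e f g h
  ─────────────────
8│♜ ♞ ♝ ♛ ♚ ♝ ♞ ♜│8
7│♟ ♟ ♟ ♟ ♟ ♟ · ♟│7
6│· · · · · · ♟ ·│6
5│· · · · · · · ·│5
4│· · · · · · · ♙│4
3│· · ♙ · · · · ·│3
2│♙ ♙ · ♙ ♙ ♙ ♙ ·│2
1│♖ ♘ ♗ ♕ ♔ ♗ ♘ ♖│1
  ─────────────────
  a b c d e f g h


e1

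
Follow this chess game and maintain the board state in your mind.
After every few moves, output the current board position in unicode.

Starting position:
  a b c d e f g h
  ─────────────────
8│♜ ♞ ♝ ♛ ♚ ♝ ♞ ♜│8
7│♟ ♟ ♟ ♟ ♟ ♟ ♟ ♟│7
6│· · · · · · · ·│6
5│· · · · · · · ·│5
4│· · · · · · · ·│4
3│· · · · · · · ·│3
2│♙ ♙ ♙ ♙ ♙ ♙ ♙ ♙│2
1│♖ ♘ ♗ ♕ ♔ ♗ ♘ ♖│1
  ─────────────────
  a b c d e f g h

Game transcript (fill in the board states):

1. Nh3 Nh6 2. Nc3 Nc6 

  a b c d e f g h
  ─────────────────
8│♜ · ♝ ♛ ♚ ♝ · ♜│8
7│♟ ♟ ♟ ♟ ♟ ♟ ♟ ♟│7
6│· · ♞ · · · · ♞│6
5│· · · · · · · ·│5
4│· · · · · · · ·│4
3│· · ♘ · · · · ♘│3
2│♙ ♙ ♙ ♙ ♙ ♙ ♙ ♙│2
1│♖ · ♗ ♕ ♔ ♗ · ♖│1
  ─────────────────
  a b c d e f g h

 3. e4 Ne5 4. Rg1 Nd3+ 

  a b c d e f g h
  ─────────────────
8│♜ · ♝ ♛ ♚ ♝ · ♜│8
7│♟ ♟ ♟ ♟ ♟ ♟ ♟ ♟│7
6│· · · · · · · ♞│6
5│· · · · · · · ·│5
4│· · · · ♙ · · ·│4
3│· · ♘ ♞ · · · ♘│3
2│♙ ♙ ♙ ♙ · ♙ ♙ ♙│2
1│♖ · ♗ ♕ ♔ ♗ ♖ ·│1
  ─────────────────
  a b c d e f g h

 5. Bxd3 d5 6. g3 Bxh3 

  a b c d e f g h
  ─────────────────
8│♜ · · ♛ ♚ ♝ · ♜│8
7│♟ ♟ ♟ · ♟ ♟ ♟ ♟│7
6│· · · · · · · ♞│6
5│· · · ♟ · · · ·│5
4│· · · · ♙ · · ·│4
3│· · ♘ ♗ · · ♙ ♝│3
2│♙ ♙ ♙ ♙ · ♙ · ♙│2
1│♖ · ♗ ♕ ♔ · ♖ ·│1
  ─────────────────
  a b c d e f g h

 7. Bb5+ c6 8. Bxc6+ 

  a b c d e f g h
  ─────────────────
8│♜ · · ♛ ♚ ♝ · ♜│8
7│♟ ♟ · · ♟ ♟ ♟ ♟│7
6│· · ♗ · · · · ♞│6
5│· · · ♟ · · · ·│5
4│· · · · ♙ · · ·│4
3│· · ♘ · · · ♙ ♝│3
2│♙ ♙ ♙ ♙ · ♙ · ♙│2
1│♖ · ♗ ♕ ♔ · ♖ ·│1
  ─────────────────
  a b c d e f g h


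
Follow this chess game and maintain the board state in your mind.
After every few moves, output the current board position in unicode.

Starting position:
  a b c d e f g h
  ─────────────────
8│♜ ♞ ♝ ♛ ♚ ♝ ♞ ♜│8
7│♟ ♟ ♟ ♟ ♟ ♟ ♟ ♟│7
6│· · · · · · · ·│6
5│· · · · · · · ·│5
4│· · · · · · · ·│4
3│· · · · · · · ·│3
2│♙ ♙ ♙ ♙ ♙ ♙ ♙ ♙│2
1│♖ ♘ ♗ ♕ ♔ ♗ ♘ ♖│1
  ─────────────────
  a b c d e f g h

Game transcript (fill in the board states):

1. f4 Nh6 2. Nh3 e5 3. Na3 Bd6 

  a b c d e f g h
  ─────────────────
8│♜ ♞ ♝ ♛ ♚ · · ♜│8
7│♟ ♟ ♟ ♟ · ♟ ♟ ♟│7
6│· · · ♝ · · · ♞│6
5│· · · · ♟ · · ·│5
4│· · · · · ♙ · ·│4
3│♘ · · · · · · ♘│3
2│♙ ♙ ♙ ♙ ♙ · ♙ ♙│2
1│♖ · ♗ ♕ ♔ ♗ · ♖│1
  ─────────────────
  a b c d e f g h

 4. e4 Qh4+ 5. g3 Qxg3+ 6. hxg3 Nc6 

  a b c d e f g h
  ─────────────────
8│♜ · ♝ · ♚ · · ♜│8
7│♟ ♟ ♟ ♟ · ♟ ♟ ♟│7
6│· · ♞ ♝ · · · ♞│6
5│· · · · ♟ · · ·│5
4│· · · · ♙ ♙ · ·│4
3│♘ · · · · · ♙ ♘│3
2│♙ ♙ ♙ ♙ · · · ·│2
1│♖ · ♗ ♕ ♔ ♗ · ♖│1
  ─────────────────
  a b c d e f g h

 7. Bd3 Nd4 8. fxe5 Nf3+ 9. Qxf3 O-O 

  a b c d e f g h
  ─────────────────
8│♜ · ♝ · · ♜ ♚ ·│8
7│♟ ♟ ♟ ♟ · ♟ ♟ ♟│7
6│· · · ♝ · · · ♞│6
5│· · · · ♙ · · ·│5
4│· · · · ♙ · · ·│4
3│♘ · · ♗ · ♕ ♙ ♘│3
2│♙ ♙ ♙ ♙ · · · ·│2
1│♖ · ♗ · ♔ · · ♖│1
  ─────────────────
  a b c d e f g h

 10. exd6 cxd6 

  a b c d e f g h
  ─────────────────
8│♜ · ♝ · · ♜ ♚ ·│8
7│♟ ♟ · ♟ · ♟ ♟ ♟│7
6│· · · ♟ · · · ♞│6
5│· · · · · · · ·│5
4│· · · · ♙ · · ·│4
3│♘ · · ♗ · ♕ ♙ ♘│3
2│♙ ♙ ♙ ♙ · · · ·│2
1│♖ · ♗ · ♔ · · ♖│1
  ─────────────────
  a b c d e f g h


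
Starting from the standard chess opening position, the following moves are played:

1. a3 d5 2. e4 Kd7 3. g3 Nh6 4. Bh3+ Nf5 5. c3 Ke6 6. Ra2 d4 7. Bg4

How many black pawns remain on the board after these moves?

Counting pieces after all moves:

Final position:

  a b c d e f g h
  ─────────────────
8│♜ ♞ ♝ ♛ · ♝ · ♜│8
7│♟ ♟ ♟ · ♟ ♟ ♟ ♟│7
6│· · · · ♚ · · ·│6
5│· · · · · ♞ · ·│5
4│· · · ♟ ♙ · ♗ ·│4
3│♙ · ♙ · · · ♙ ·│3
2│♖ ♙ · ♙ · ♙ · ♙│2
1│· ♘ ♗ ♕ ♔ · ♘ ♖│1
  ─────────────────
  a b c d e f g h


8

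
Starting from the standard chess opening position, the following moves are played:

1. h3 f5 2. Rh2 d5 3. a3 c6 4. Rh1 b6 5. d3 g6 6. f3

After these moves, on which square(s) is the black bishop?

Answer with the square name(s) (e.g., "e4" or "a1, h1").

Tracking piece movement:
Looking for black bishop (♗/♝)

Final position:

  a b c d e f g h
  ─────────────────
8│♜ ♞ ♝ ♛ ♚ ♝ ♞ ♜│8
7│♟ · · · ♟ · · ♟│7
6│· ♟ ♟ · · · ♟ ·│6
5│· · · ♟ · ♟ · ·│5
4│· · · · · · · ·│4
3│♙ · · ♙ · ♙ · ♙│3
2│· ♙ ♙ · ♙ · ♙ ·│2
1│♖ ♘ ♗ ♕ ♔ ♗ ♘ ♖│1
  ─────────────────
  a b c d e f g h


c8, f8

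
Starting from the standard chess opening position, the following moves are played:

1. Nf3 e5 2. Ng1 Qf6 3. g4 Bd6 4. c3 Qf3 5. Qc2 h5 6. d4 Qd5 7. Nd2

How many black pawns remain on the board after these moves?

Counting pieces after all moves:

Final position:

  a b c d e f g h
  ─────────────────
8│♜ ♞ ♝ · ♚ · ♞ ♜│8
7│♟ ♟ ♟ ♟ · ♟ ♟ ·│7
6│· · · ♝ · · · ·│6
5│· · · ♛ ♟ · · ♟│5
4│· · · ♙ · · ♙ ·│4
3│· · ♙ · · · · ·│3
2│♙ ♙ ♕ ♘ ♙ ♙ · ♙│2
1│♖ · ♗ · ♔ ♗ ♘ ♖│1
  ─────────────────
  a b c d e f g h


8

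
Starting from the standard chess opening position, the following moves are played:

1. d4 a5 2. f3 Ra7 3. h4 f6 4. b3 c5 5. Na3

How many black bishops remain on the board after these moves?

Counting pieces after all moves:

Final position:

  a b c d e f g h
  ─────────────────
8│· ♞ ♝ ♛ ♚ ♝ ♞ ♜│8
7│♜ ♟ · ♟ ♟ · ♟ ♟│7
6│· · · · · ♟ · ·│6
5│♟ · ♟ · · · · ·│5
4│· · · ♙ · · · ♙│4
3│♘ ♙ · · · ♙ · ·│3
2│♙ · ♙ · ♙ · ♙ ·│2
1│♖ · ♗ ♕ ♔ ♗ ♘ ♖│1
  ─────────────────
  a b c d e f g h


2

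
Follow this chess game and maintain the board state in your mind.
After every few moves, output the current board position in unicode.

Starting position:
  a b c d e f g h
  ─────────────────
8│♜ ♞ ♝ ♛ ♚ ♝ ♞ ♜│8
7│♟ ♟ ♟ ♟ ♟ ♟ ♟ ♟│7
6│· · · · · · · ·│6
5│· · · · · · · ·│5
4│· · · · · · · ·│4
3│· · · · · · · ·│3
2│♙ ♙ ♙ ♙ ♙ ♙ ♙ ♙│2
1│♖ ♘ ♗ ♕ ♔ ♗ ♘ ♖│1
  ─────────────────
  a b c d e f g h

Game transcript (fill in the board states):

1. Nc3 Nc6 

  a b c d e f g h
  ─────────────────
8│♜ · ♝ ♛ ♚ ♝ ♞ ♜│8
7│♟ ♟ ♟ ♟ ♟ ♟ ♟ ♟│7
6│· · ♞ · · · · ·│6
5│· · · · · · · ·│5
4│· · · · · · · ·│4
3│· · ♘ · · · · ·│3
2│♙ ♙ ♙ ♙ ♙ ♙ ♙ ♙│2
1│♖ · ♗ ♕ ♔ ♗ ♘ ♖│1
  ─────────────────
  a b c d e f g h

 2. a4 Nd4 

  a b c d e f g h
  ─────────────────
8│♜ · ♝ ♛ ♚ ♝ ♞ ♜│8
7│♟ ♟ ♟ ♟ ♟ ♟ ♟ ♟│7
6│· · · · · · · ·│6
5│· · · · · · · ·│5
4│♙ · · ♞ · · · ·│4
3│· · ♘ · · · · ·│3
2│· ♙ ♙ ♙ ♙ ♙ ♙ ♙│2
1│♖ · ♗ ♕ ♔ ♗ ♘ ♖│1
  ─────────────────
  a b c d e f g h

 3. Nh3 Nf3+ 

  a b c d e f g h
  ─────────────────
8│♜ · ♝ ♛ ♚ ♝ ♞ ♜│8
7│♟ ♟ ♟ ♟ ♟ ♟ ♟ ♟│7
6│· · · · · · · ·│6
5│· · · · · · · ·│5
4│♙ · · · · · · ·│4
3│· · ♘ · · ♞ · ♘│3
2│· ♙ ♙ ♙ ♙ ♙ ♙ ♙│2
1│♖ · ♗ ♕ ♔ ♗ · ♖│1
  ─────────────────
  a b c d e f g h



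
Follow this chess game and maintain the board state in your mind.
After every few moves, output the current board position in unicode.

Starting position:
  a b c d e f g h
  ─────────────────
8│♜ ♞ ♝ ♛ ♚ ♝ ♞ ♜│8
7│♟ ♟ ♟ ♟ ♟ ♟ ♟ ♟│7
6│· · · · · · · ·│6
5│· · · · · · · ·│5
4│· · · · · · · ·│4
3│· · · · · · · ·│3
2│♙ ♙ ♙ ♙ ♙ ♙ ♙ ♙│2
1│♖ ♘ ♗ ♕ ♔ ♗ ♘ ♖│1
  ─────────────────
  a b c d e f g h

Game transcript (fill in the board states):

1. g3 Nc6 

  a b c d e f g h
  ─────────────────
8│♜ · ♝ ♛ ♚ ♝ ♞ ♜│8
7│♟ ♟ ♟ ♟ ♟ ♟ ♟ ♟│7
6│· · ♞ · · · · ·│6
5│· · · · · · · ·│5
4│· · · · · · · ·│4
3│· · · · · · ♙ ·│3
2│♙ ♙ ♙ ♙ ♙ ♙ · ♙│2
1│♖ ♘ ♗ ♕ ♔ ♗ ♘ ♖│1
  ─────────────────
  a b c d e f g h

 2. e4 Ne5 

  a b c d e f g h
  ─────────────────
8│♜ · ♝ ♛ ♚ ♝ ♞ ♜│8
7│♟ ♟ ♟ ♟ ♟ ♟ ♟ ♟│7
6│· · · · · · · ·│6
5│· · · · ♞ · · ·│5
4│· · · · ♙ · · ·│4
3│· · · · · · ♙ ·│3
2│♙ ♙ ♙ ♙ · ♙ · ♙│2
1│♖ ♘ ♗ ♕ ♔ ♗ ♘ ♖│1
  ─────────────────
  a b c d e f g h

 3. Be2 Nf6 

  a b c d e f g h
  ─────────────────
8│♜ · ♝ ♛ ♚ ♝ · ♜│8
7│♟ ♟ ♟ ♟ ♟ ♟ ♟ ♟│7
6│· · · · · ♞ · ·│6
5│· · · · ♞ · · ·│5
4│· · · · ♙ · · ·│4
3│· · · · · · ♙ ·│3
2│♙ ♙ ♙ ♙ ♗ ♙ · ♙│2
1│♖ ♘ ♗ ♕ ♔ · ♘ ♖│1
  ─────────────────
  a b c d e f g h

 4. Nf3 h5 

  a b c d e f g h
  ─────────────────
8│♜ · ♝ ♛ ♚ ♝ · ♜│8
7│♟ ♟ ♟ ♟ ♟ ♟ ♟ ·│7
6│· · · · · ♞ · ·│6
5│· · · · ♞ · · ♟│5
4│· · · · ♙ · · ·│4
3│· · · · · ♘ ♙ ·│3
2│♙ ♙ ♙ ♙ ♗ ♙ · ♙│2
1│♖ ♘ ♗ ♕ ♔ · · ♖│1
  ─────────────────
  a b c d e f g h



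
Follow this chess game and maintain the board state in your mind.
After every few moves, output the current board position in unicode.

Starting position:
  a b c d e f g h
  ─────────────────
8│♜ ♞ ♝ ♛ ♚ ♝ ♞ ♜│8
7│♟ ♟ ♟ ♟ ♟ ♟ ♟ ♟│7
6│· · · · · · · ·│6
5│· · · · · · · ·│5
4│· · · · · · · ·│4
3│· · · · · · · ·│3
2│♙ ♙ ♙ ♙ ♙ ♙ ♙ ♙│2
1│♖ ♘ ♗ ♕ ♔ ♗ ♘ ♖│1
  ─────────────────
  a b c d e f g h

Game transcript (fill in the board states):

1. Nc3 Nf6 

  a b c d e f g h
  ─────────────────
8│♜ ♞ ♝ ♛ ♚ ♝ · ♜│8
7│♟ ♟ ♟ ♟ ♟ ♟ ♟ ♟│7
6│· · · · · ♞ · ·│6
5│· · · · · · · ·│5
4│· · · · · · · ·│4
3│· · ♘ · · · · ·│3
2│♙ ♙ ♙ ♙ ♙ ♙ ♙ ♙│2
1│♖ · ♗ ♕ ♔ ♗ ♘ ♖│1
  ─────────────────
  a b c d e f g h

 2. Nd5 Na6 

  a b c d e f g h
  ─────────────────
8│♜ · ♝ ♛ ♚ ♝ · ♜│8
7│♟ ♟ ♟ ♟ ♟ ♟ ♟ ♟│7
6│♞ · · · · ♞ · ·│6
5│· · · ♘ · · · ·│5
4│· · · · · · · ·│4
3│· · · · · · · ·│3
2│♙ ♙ ♙ ♙ ♙ ♙ ♙ ♙│2
1│♖ · ♗ ♕ ♔ ♗ ♘ ♖│1
  ─────────────────
  a b c d e f g h

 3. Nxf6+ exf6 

  a b c d e f g h
  ─────────────────
8│♜ · ♝ ♛ ♚ ♝ · ♜│8
7│♟ ♟ ♟ ♟ · ♟ ♟ ♟│7
6│♞ · · · · ♟ · ·│6
5│· · · · · · · ·│5
4│· · · · · · · ·│4
3│· · · · · · · ·│3
2│♙ ♙ ♙ ♙ ♙ ♙ ♙ ♙│2
1│♖ · ♗ ♕ ♔ ♗ ♘ ♖│1
  ─────────────────
  a b c d e f g h

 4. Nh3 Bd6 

  a b c d e f g h
  ─────────────────
8│♜ · ♝ ♛ ♚ · · ♜│8
7│♟ ♟ ♟ ♟ · ♟ ♟ ♟│7
6│♞ · · ♝ · ♟ · ·│6
5│· · · · · · · ·│5
4│· · · · · · · ·│4
3│· · · · · · · ♘│3
2│♙ ♙ ♙ ♙ ♙ ♙ ♙ ♙│2
1│♖ · ♗ ♕ ♔ ♗ · ♖│1
  ─────────────────
  a b c d e f g h



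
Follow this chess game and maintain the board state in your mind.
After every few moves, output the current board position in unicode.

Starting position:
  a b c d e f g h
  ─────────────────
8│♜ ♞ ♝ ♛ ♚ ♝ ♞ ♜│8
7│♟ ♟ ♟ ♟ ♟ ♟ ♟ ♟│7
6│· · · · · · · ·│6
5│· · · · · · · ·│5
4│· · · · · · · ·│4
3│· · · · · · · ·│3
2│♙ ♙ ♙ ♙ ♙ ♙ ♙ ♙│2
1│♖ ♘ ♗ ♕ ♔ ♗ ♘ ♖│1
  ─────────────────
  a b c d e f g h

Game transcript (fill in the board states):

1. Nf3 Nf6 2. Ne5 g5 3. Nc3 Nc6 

  a b c d e f g h
  ─────────────────
8│♜ · ♝ ♛ ♚ ♝ · ♜│8
7│♟ ♟ ♟ ♟ ♟ ♟ · ♟│7
6│· · ♞ · · ♞ · ·│6
5│· · · · ♘ · ♟ ·│5
4│· · · · · · · ·│4
3│· · ♘ · · · · ·│3
2│♙ ♙ ♙ ♙ ♙ ♙ ♙ ♙│2
1│♖ · ♗ ♕ ♔ ♗ · ♖│1
  ─────────────────
  a b c d e f g h

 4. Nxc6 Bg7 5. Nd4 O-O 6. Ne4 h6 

  a b c d e f g h
  ─────────────────
8│♜ · ♝ ♛ · ♜ ♚ ·│8
7│♟ ♟ ♟ ♟ ♟ ♟ ♝ ·│7
6│· · · · · ♞ · ♟│6
5│· · · · · · ♟ ·│5
4│· · · ♘ ♘ · · ·│4
3│· · · · · · · ·│3
2│♙ ♙ ♙ ♙ ♙ ♙ ♙ ♙│2
1│♖ · ♗ ♕ ♔ ♗ · ♖│1
  ─────────────────
  a b c d e f g h

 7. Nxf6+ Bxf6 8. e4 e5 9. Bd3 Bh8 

  a b c d e f g h
  ─────────────────
8│♜ · ♝ ♛ · ♜ ♚ ♝│8
7│♟ ♟ ♟ ♟ · ♟ · ·│7
6│· · · · · · · ♟│6
5│· · · · ♟ · ♟ ·│5
4│· · · ♘ ♙ · · ·│4
3│· · · ♗ · · · ·│3
2│♙ ♙ ♙ ♙ · ♙ ♙ ♙│2
1│♖ · ♗ ♕ ♔ · · ♖│1
  ─────────────────
  a b c d e f g h

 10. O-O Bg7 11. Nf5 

  a b c d e f g h
  ─────────────────
8│♜ · ♝ ♛ · ♜ ♚ ·│8
7│♟ ♟ ♟ ♟ · ♟ ♝ ·│7
6│· · · · · · · ♟│6
5│· · · · ♟ ♘ ♟ ·│5
4│· · · · ♙ · · ·│4
3│· · · ♗ · · · ·│3
2│♙ ♙ ♙ ♙ · ♙ ♙ ♙│2
1│♖ · ♗ ♕ · ♖ ♔ ·│1
  ─────────────────
  a b c d e f g h


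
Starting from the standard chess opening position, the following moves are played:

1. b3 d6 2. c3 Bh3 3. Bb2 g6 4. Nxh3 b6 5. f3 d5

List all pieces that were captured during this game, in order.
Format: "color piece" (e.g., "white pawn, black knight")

Tracking captures:
  Nxh3: captured black bishop

black bishop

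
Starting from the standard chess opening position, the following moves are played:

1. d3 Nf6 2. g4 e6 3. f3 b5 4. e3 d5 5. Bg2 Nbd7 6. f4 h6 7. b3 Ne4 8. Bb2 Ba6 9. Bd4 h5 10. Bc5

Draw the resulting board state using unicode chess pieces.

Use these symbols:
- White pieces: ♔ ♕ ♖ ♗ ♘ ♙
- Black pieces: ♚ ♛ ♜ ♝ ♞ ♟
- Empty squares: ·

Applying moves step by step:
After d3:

♜ ♞ ♝ ♛ ♚ ♝ ♞ ♜
♟ ♟ ♟ ♟ ♟ ♟ ♟ ♟
· · · · · · · ·
· · · · · · · ·
· · · · · · · ·
· · · ♙ · · · ·
♙ ♙ ♙ · ♙ ♙ ♙ ♙
♖ ♘ ♗ ♕ ♔ ♗ ♘ ♖


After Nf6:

♜ ♞ ♝ ♛ ♚ ♝ · ♜
♟ ♟ ♟ ♟ ♟ ♟ ♟ ♟
· · · · · ♞ · ·
· · · · · · · ·
· · · · · · · ·
· · · ♙ · · · ·
♙ ♙ ♙ · ♙ ♙ ♙ ♙
♖ ♘ ♗ ♕ ♔ ♗ ♘ ♖


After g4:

♜ ♞ ♝ ♛ ♚ ♝ · ♜
♟ ♟ ♟ ♟ ♟ ♟ ♟ ♟
· · · · · ♞ · ·
· · · · · · · ·
· · · · · · ♙ ·
· · · ♙ · · · ·
♙ ♙ ♙ · ♙ ♙ · ♙
♖ ♘ ♗ ♕ ♔ ♗ ♘ ♖


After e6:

♜ ♞ ♝ ♛ ♚ ♝ · ♜
♟ ♟ ♟ ♟ · ♟ ♟ ♟
· · · · ♟ ♞ · ·
· · · · · · · ·
· · · · · · ♙ ·
· · · ♙ · · · ·
♙ ♙ ♙ · ♙ ♙ · ♙
♖ ♘ ♗ ♕ ♔ ♗ ♘ ♖


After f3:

♜ ♞ ♝ ♛ ♚ ♝ · ♜
♟ ♟ ♟ ♟ · ♟ ♟ ♟
· · · · ♟ ♞ · ·
· · · · · · · ·
· · · · · · ♙ ·
· · · ♙ · ♙ · ·
♙ ♙ ♙ · ♙ · · ♙
♖ ♘ ♗ ♕ ♔ ♗ ♘ ♖


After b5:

♜ ♞ ♝ ♛ ♚ ♝ · ♜
♟ · ♟ ♟ · ♟ ♟ ♟
· · · · ♟ ♞ · ·
· ♟ · · · · · ·
· · · · · · ♙ ·
· · · ♙ · ♙ · ·
♙ ♙ ♙ · ♙ · · ♙
♖ ♘ ♗ ♕ ♔ ♗ ♘ ♖


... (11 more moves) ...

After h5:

♜ · · ♛ ♚ ♝ · ♜
♟ · ♟ ♞ · ♟ ♟ ·
♝ · · · ♟ · · ·
· ♟ · ♟ · · · ♟
· · · ♗ ♞ ♙ ♙ ·
· ♙ · ♙ ♙ · · ·
♙ · ♙ · · · ♗ ♙
♖ ♘ · ♕ ♔ · ♘ ♖


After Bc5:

♜ · · ♛ ♚ ♝ · ♜
♟ · ♟ ♞ · ♟ ♟ ·
♝ · · · ♟ · · ·
· ♟ ♗ ♟ · · · ♟
· · · · ♞ ♙ ♙ ·
· ♙ · ♙ ♙ · · ·
♙ · ♙ · · · ♗ ♙
♖ ♘ · ♕ ♔ · ♘ ♖



  a b c d e f g h
  ─────────────────
8│♜ · · ♛ ♚ ♝ · ♜│8
7│♟ · ♟ ♞ · ♟ ♟ ·│7
6│♝ · · · ♟ · · ·│6
5│· ♟ ♗ ♟ · · · ♟│5
4│· · · · ♞ ♙ ♙ ·│4
3│· ♙ · ♙ ♙ · · ·│3
2│♙ · ♙ · · · ♗ ♙│2
1│♖ ♘ · ♕ ♔ · ♘ ♖│1
  ─────────────────
  a b c d e f g h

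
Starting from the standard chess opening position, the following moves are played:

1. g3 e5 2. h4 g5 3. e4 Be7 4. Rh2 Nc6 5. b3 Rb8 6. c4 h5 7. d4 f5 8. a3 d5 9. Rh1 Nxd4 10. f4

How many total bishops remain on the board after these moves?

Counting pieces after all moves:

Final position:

  a b c d e f g h
  ─────────────────
8│· ♜ ♝ ♛ ♚ · ♞ ♜│8
7│♟ ♟ ♟ · ♝ · · ·│7
6│· · · · · · · ·│6
5│· · · ♟ ♟ ♟ ♟ ♟│5
4│· · ♙ ♞ ♙ ♙ · ♙│4
3│♙ ♙ · · · · ♙ ·│3
2│· · · · · · · ·│2
1│♖ ♘ ♗ ♕ ♔ ♗ ♘ ♖│1
  ─────────────────
  a b c d e f g h


4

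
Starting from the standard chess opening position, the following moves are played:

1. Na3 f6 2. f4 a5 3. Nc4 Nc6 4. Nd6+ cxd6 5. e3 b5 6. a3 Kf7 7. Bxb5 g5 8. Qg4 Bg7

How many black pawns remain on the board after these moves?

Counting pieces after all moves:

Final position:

  a b c d e f g h
  ─────────────────
8│♜ · ♝ ♛ · · ♞ ♜│8
7│· · · ♟ ♟ ♚ ♝ ♟│7
6│· · ♞ ♟ · ♟ · ·│6
5│♟ ♗ · · · · ♟ ·│5
4│· · · · · ♙ ♕ ·│4
3│♙ · · · ♙ · · ·│3
2│· ♙ ♙ ♙ · · ♙ ♙│2
1│♖ · ♗ · ♔ · ♘ ♖│1
  ─────────────────
  a b c d e f g h


7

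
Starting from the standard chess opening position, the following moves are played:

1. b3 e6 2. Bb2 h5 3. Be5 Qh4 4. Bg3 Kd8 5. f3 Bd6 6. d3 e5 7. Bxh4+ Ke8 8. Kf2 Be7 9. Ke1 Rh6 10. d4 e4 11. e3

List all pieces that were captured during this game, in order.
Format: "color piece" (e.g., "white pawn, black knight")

Tracking captures:
  Bxh4+: captured black queen

black queen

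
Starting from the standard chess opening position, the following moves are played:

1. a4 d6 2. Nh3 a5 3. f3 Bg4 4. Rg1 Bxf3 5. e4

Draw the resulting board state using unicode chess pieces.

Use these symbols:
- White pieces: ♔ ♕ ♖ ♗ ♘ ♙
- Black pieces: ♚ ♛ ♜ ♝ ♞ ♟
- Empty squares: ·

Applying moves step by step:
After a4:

♜ ♞ ♝ ♛ ♚ ♝ ♞ ♜
♟ ♟ ♟ ♟ ♟ ♟ ♟ ♟
· · · · · · · ·
· · · · · · · ·
♙ · · · · · · ·
· · · · · · · ·
· ♙ ♙ ♙ ♙ ♙ ♙ ♙
♖ ♘ ♗ ♕ ♔ ♗ ♘ ♖


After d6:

♜ ♞ ♝ ♛ ♚ ♝ ♞ ♜
♟ ♟ ♟ · ♟ ♟ ♟ ♟
· · · ♟ · · · ·
· · · · · · · ·
♙ · · · · · · ·
· · · · · · · ·
· ♙ ♙ ♙ ♙ ♙ ♙ ♙
♖ ♘ ♗ ♕ ♔ ♗ ♘ ♖


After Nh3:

♜ ♞ ♝ ♛ ♚ ♝ ♞ ♜
♟ ♟ ♟ · ♟ ♟ ♟ ♟
· · · ♟ · · · ·
· · · · · · · ·
♙ · · · · · · ·
· · · · · · · ♘
· ♙ ♙ ♙ ♙ ♙ ♙ ♙
♖ ♘ ♗ ♕ ♔ ♗ · ♖


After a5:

♜ ♞ ♝ ♛ ♚ ♝ ♞ ♜
· ♟ ♟ · ♟ ♟ ♟ ♟
· · · ♟ · · · ·
♟ · · · · · · ·
♙ · · · · · · ·
· · · · · · · ♘
· ♙ ♙ ♙ ♙ ♙ ♙ ♙
♖ ♘ ♗ ♕ ♔ ♗ · ♖


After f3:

♜ ♞ ♝ ♛ ♚ ♝ ♞ ♜
· ♟ ♟ · ♟ ♟ ♟ ♟
· · · ♟ · · · ·
♟ · · · · · · ·
♙ · · · · · · ·
· · · · · ♙ · ♘
· ♙ ♙ ♙ ♙ · ♙ ♙
♖ ♘ ♗ ♕ ♔ ♗ · ♖


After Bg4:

♜ ♞ · ♛ ♚ ♝ ♞ ♜
· ♟ ♟ · ♟ ♟ ♟ ♟
· · · ♟ · · · ·
♟ · · · · · · ·
♙ · · · · · ♝ ·
· · · · · ♙ · ♘
· ♙ ♙ ♙ ♙ · ♙ ♙
♖ ♘ ♗ ♕ ♔ ♗ · ♖


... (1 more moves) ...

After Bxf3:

♜ ♞ · ♛ ♚ ♝ ♞ ♜
· ♟ ♟ · ♟ ♟ ♟ ♟
· · · ♟ · · · ·
♟ · · · · · · ·
♙ · · · · · · ·
· · · · · ♝ · ♘
· ♙ ♙ ♙ ♙ · ♙ ♙
♖ ♘ ♗ ♕ ♔ ♗ ♖ ·


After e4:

♜ ♞ · ♛ ♚ ♝ ♞ ♜
· ♟ ♟ · ♟ ♟ ♟ ♟
· · · ♟ · · · ·
♟ · · · · · · ·
♙ · · · ♙ · · ·
· · · · · ♝ · ♘
· ♙ ♙ ♙ · · ♙ ♙
♖ ♘ ♗ ♕ ♔ ♗ ♖ ·



  a b c d e f g h
  ─────────────────
8│♜ ♞ · ♛ ♚ ♝ ♞ ♜│8
7│· ♟ ♟ · ♟ ♟ ♟ ♟│7
6│· · · ♟ · · · ·│6
5│♟ · · · · · · ·│5
4│♙ · · · ♙ · · ·│4
3│· · · · · ♝ · ♘│3
2│· ♙ ♙ ♙ · · ♙ ♙│2
1│♖ ♘ ♗ ♕ ♔ ♗ ♖ ·│1
  ─────────────────
  a b c d e f g h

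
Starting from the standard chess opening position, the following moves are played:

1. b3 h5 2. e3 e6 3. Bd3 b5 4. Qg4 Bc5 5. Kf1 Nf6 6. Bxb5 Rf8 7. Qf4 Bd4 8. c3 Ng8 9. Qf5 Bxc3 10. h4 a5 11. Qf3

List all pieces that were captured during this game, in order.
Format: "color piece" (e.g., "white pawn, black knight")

Tracking captures:
  Bxb5: captured black pawn
  Bxc3: captured white pawn

black pawn, white pawn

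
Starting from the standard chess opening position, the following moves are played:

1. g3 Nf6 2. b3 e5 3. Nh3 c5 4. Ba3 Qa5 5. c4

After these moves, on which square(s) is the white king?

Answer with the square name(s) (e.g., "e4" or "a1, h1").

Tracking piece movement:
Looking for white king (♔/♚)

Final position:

  a b c d e f g h
  ─────────────────
8│♜ ♞ ♝ · ♚ ♝ · ♜│8
7│♟ ♟ · ♟ · ♟ ♟ ♟│7
6│· · · · · ♞ · ·│6
5│♛ · ♟ · ♟ · · ·│5
4│· · ♙ · · · · ·│4
3│♗ ♙ · · · · ♙ ♘│3
2│♙ · · ♙ ♙ ♙ · ♙│2
1│♖ ♘ · ♕ ♔ ♗ · ♖│1
  ─────────────────
  a b c d e f g h


e1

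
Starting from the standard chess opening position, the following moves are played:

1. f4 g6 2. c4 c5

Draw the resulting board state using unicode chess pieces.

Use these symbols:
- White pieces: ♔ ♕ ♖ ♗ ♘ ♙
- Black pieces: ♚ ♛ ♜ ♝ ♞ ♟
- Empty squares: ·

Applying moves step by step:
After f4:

♜ ♞ ♝ ♛ ♚ ♝ ♞ ♜
♟ ♟ ♟ ♟ ♟ ♟ ♟ ♟
· · · · · · · ·
· · · · · · · ·
· · · · · ♙ · ·
· · · · · · · ·
♙ ♙ ♙ ♙ ♙ · ♙ ♙
♖ ♘ ♗ ♕ ♔ ♗ ♘ ♖


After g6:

♜ ♞ ♝ ♛ ♚ ♝ ♞ ♜
♟ ♟ ♟ ♟ ♟ ♟ · ♟
· · · · · · ♟ ·
· · · · · · · ·
· · · · · ♙ · ·
· · · · · · · ·
♙ ♙ ♙ ♙ ♙ · ♙ ♙
♖ ♘ ♗ ♕ ♔ ♗ ♘ ♖


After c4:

♜ ♞ ♝ ♛ ♚ ♝ ♞ ♜
♟ ♟ ♟ ♟ ♟ ♟ · ♟
· · · · · · ♟ ·
· · · · · · · ·
· · ♙ · · ♙ · ·
· · · · · · · ·
♙ ♙ · ♙ ♙ · ♙ ♙
♖ ♘ ♗ ♕ ♔ ♗ ♘ ♖


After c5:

♜ ♞ ♝ ♛ ♚ ♝ ♞ ♜
♟ ♟ · ♟ ♟ ♟ · ♟
· · · · · · ♟ ·
· · ♟ · · · · ·
· · ♙ · · ♙ · ·
· · · · · · · ·
♙ ♙ · ♙ ♙ · ♙ ♙
♖ ♘ ♗ ♕ ♔ ♗ ♘ ♖



  a b c d e f g h
  ─────────────────
8│♜ ♞ ♝ ♛ ♚ ♝ ♞ ♜│8
7│♟ ♟ · ♟ ♟ ♟ · ♟│7
6│· · · · · · ♟ ·│6
5│· · ♟ · · · · ·│5
4│· · ♙ · · ♙ · ·│4
3│· · · · · · · ·│3
2│♙ ♙ · ♙ ♙ · ♙ ♙│2
1│♖ ♘ ♗ ♕ ♔ ♗ ♘ ♖│1
  ─────────────────
  a b c d e f g h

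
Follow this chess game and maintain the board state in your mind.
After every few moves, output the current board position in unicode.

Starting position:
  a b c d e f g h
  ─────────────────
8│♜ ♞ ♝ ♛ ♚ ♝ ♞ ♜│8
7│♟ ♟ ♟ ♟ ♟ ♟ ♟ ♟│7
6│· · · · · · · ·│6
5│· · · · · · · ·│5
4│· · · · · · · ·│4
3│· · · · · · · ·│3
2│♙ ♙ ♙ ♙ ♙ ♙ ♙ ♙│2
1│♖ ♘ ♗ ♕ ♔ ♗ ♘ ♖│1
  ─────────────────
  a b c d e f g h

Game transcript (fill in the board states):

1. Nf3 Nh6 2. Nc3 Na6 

  a b c d e f g h
  ─────────────────
8│♜ · ♝ ♛ ♚ ♝ · ♜│8
7│♟ ♟ ♟ ♟ ♟ ♟ ♟ ♟│7
6│♞ · · · · · · ♞│6
5│· · · · · · · ·│5
4│· · · · · · · ·│4
3│· · ♘ · · ♘ · ·│3
2│♙ ♙ ♙ ♙ ♙ ♙ ♙ ♙│2
1│♖ · ♗ ♕ ♔ ♗ · ♖│1
  ─────────────────
  a b c d e f g h

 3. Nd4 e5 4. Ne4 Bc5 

  a b c d e f g h
  ─────────────────
8│♜ · ♝ ♛ ♚ · · ♜│8
7│♟ ♟ ♟ ♟ · ♟ ♟ ♟│7
6│♞ · · · · · · ♞│6
5│· · ♝ · ♟ · · ·│5
4│· · · ♘ ♘ · · ·│4
3│· · · · · · · ·│3
2│♙ ♙ ♙ ♙ ♙ ♙ ♙ ♙│2
1│♖ · ♗ ♕ ♔ ♗ · ♖│1
  ─────────────────
  a b c d e f g h

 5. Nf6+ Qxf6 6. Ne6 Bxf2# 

  a b c d e f g h
  ─────────────────
8│♜ · ♝ · ♚ · · ♜│8
7│♟ ♟ ♟ ♟ · ♟ ♟ ♟│7
6│♞ · · · ♘ ♛ · ♞│6
5│· · · · ♟ · · ·│5
4│· · · · · · · ·│4
3│· · · · · · · ·│3
2│♙ ♙ ♙ ♙ ♙ ♝ ♙ ♙│2
1│♖ · ♗ ♕ ♔ ♗ · ♖│1
  ─────────────────
  a b c d e f g h



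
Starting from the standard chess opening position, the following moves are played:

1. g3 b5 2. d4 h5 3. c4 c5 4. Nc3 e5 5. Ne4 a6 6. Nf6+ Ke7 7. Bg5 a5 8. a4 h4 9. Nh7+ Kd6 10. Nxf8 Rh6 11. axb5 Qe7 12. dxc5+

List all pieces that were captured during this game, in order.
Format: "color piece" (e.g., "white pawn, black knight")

Tracking captures:
  Nxf8: captured black bishop
  axb5: captured black pawn
  dxc5+: captured black pawn

black bishop, black pawn, black pawn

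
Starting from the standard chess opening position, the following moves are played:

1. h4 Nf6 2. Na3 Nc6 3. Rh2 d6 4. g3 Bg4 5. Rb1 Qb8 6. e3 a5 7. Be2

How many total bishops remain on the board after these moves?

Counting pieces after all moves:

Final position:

  a b c d e f g h
  ─────────────────
8│♜ ♛ · · ♚ ♝ · ♜│8
7│· ♟ ♟ · ♟ ♟ ♟ ♟│7
6│· · ♞ ♟ · ♞ · ·│6
5│♟ · · · · · · ·│5
4│· · · · · · ♝ ♙│4
3│♘ · · · ♙ · ♙ ·│3
2│♙ ♙ ♙ ♙ ♗ ♙ · ♖│2
1│· ♖ ♗ ♕ ♔ · ♘ ·│1
  ─────────────────
  a b c d e f g h


4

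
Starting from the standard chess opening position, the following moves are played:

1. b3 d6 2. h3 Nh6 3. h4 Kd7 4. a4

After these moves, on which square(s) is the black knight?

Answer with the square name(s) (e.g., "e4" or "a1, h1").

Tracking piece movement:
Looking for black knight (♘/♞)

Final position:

  a b c d e f g h
  ─────────────────
8│♜ ♞ ♝ ♛ · ♝ · ♜│8
7│♟ ♟ ♟ ♚ ♟ ♟ ♟ ♟│7
6│· · · ♟ · · · ♞│6
5│· · · · · · · ·│5
4│♙ · · · · · · ♙│4
3│· ♙ · · · · · ·│3
2│· · ♙ ♙ ♙ ♙ ♙ ·│2
1│♖ ♘ ♗ ♕ ♔ ♗ ♘ ♖│1
  ─────────────────
  a b c d e f g h


b8, h6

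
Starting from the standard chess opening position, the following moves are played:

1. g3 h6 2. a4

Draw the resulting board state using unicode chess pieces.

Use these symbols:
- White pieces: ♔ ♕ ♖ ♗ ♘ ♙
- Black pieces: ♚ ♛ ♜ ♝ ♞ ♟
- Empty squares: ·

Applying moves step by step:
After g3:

♜ ♞ ♝ ♛ ♚ ♝ ♞ ♜
♟ ♟ ♟ ♟ ♟ ♟ ♟ ♟
· · · · · · · ·
· · · · · · · ·
· · · · · · · ·
· · · · · · ♙ ·
♙ ♙ ♙ ♙ ♙ ♙ · ♙
♖ ♘ ♗ ♕ ♔ ♗ ♘ ♖


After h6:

♜ ♞ ♝ ♛ ♚ ♝ ♞ ♜
♟ ♟ ♟ ♟ ♟ ♟ ♟ ·
· · · · · · · ♟
· · · · · · · ·
· · · · · · · ·
· · · · · · ♙ ·
♙ ♙ ♙ ♙ ♙ ♙ · ♙
♖ ♘ ♗ ♕ ♔ ♗ ♘ ♖


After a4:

♜ ♞ ♝ ♛ ♚ ♝ ♞ ♜
♟ ♟ ♟ ♟ ♟ ♟ ♟ ·
· · · · · · · ♟
· · · · · · · ·
♙ · · · · · · ·
· · · · · · ♙ ·
· ♙ ♙ ♙ ♙ ♙ · ♙
♖ ♘ ♗ ♕ ♔ ♗ ♘ ♖



  a b c d e f g h
  ─────────────────
8│♜ ♞ ♝ ♛ ♚ ♝ ♞ ♜│8
7│♟ ♟ ♟ ♟ ♟ ♟ ♟ ·│7
6│· · · · · · · ♟│6
5│· · · · · · · ·│5
4│♙ · · · · · · ·│4
3│· · · · · · ♙ ·│3
2│· ♙ ♙ ♙ ♙ ♙ · ♙│2
1│♖ ♘ ♗ ♕ ♔ ♗ ♘ ♖│1
  ─────────────────
  a b c d e f g h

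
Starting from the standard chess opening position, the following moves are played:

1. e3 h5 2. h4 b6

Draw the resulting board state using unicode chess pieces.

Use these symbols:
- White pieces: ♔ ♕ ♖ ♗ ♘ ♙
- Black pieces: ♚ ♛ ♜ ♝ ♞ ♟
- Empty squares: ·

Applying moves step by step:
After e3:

♜ ♞ ♝ ♛ ♚ ♝ ♞ ♜
♟ ♟ ♟ ♟ ♟ ♟ ♟ ♟
· · · · · · · ·
· · · · · · · ·
· · · · · · · ·
· · · · ♙ · · ·
♙ ♙ ♙ ♙ · ♙ ♙ ♙
♖ ♘ ♗ ♕ ♔ ♗ ♘ ♖


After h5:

♜ ♞ ♝ ♛ ♚ ♝ ♞ ♜
♟ ♟ ♟ ♟ ♟ ♟ ♟ ·
· · · · · · · ·
· · · · · · · ♟
· · · · · · · ·
· · · · ♙ · · ·
♙ ♙ ♙ ♙ · ♙ ♙ ♙
♖ ♘ ♗ ♕ ♔ ♗ ♘ ♖


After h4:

♜ ♞ ♝ ♛ ♚ ♝ ♞ ♜
♟ ♟ ♟ ♟ ♟ ♟ ♟ ·
· · · · · · · ·
· · · · · · · ♟
· · · · · · · ♙
· · · · ♙ · · ·
♙ ♙ ♙ ♙ · ♙ ♙ ·
♖ ♘ ♗ ♕ ♔ ♗ ♘ ♖


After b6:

♜ ♞ ♝ ♛ ♚ ♝ ♞ ♜
♟ · ♟ ♟ ♟ ♟ ♟ ·
· ♟ · · · · · ·
· · · · · · · ♟
· · · · · · · ♙
· · · · ♙ · · ·
♙ ♙ ♙ ♙ · ♙ ♙ ·
♖ ♘ ♗ ♕ ♔ ♗ ♘ ♖



  a b c d e f g h
  ─────────────────
8│♜ ♞ ♝ ♛ ♚ ♝ ♞ ♜│8
7│♟ · ♟ ♟ ♟ ♟ ♟ ·│7
6│· ♟ · · · · · ·│6
5│· · · · · · · ♟│5
4│· · · · · · · ♙│4
3│· · · · ♙ · · ·│3
2│♙ ♙ ♙ ♙ · ♙ ♙ ·│2
1│♖ ♘ ♗ ♕ ♔ ♗ ♘ ♖│1
  ─────────────────
  a b c d e f g h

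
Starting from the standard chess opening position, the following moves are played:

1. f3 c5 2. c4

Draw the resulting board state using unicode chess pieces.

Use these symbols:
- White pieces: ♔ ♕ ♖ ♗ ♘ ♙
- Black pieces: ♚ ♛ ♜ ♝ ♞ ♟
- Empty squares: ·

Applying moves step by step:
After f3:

♜ ♞ ♝ ♛ ♚ ♝ ♞ ♜
♟ ♟ ♟ ♟ ♟ ♟ ♟ ♟
· · · · · · · ·
· · · · · · · ·
· · · · · · · ·
· · · · · ♙ · ·
♙ ♙ ♙ ♙ ♙ · ♙ ♙
♖ ♘ ♗ ♕ ♔ ♗ ♘ ♖


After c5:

♜ ♞ ♝ ♛ ♚ ♝ ♞ ♜
♟ ♟ · ♟ ♟ ♟ ♟ ♟
· · · · · · · ·
· · ♟ · · · · ·
· · · · · · · ·
· · · · · ♙ · ·
♙ ♙ ♙ ♙ ♙ · ♙ ♙
♖ ♘ ♗ ♕ ♔ ♗ ♘ ♖


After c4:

♜ ♞ ♝ ♛ ♚ ♝ ♞ ♜
♟ ♟ · ♟ ♟ ♟ ♟ ♟
· · · · · · · ·
· · ♟ · · · · ·
· · ♙ · · · · ·
· · · · · ♙ · ·
♙ ♙ · ♙ ♙ · ♙ ♙
♖ ♘ ♗ ♕ ♔ ♗ ♘ ♖



  a b c d e f g h
  ─────────────────
8│♜ ♞ ♝ ♛ ♚ ♝ ♞ ♜│8
7│♟ ♟ · ♟ ♟ ♟ ♟ ♟│7
6│· · · · · · · ·│6
5│· · ♟ · · · · ·│5
4│· · ♙ · · · · ·│4
3│· · · · · ♙ · ·│3
2│♙ ♙ · ♙ ♙ · ♙ ♙│2
1│♖ ♘ ♗ ♕ ♔ ♗ ♘ ♖│1
  ─────────────────
  a b c d e f g h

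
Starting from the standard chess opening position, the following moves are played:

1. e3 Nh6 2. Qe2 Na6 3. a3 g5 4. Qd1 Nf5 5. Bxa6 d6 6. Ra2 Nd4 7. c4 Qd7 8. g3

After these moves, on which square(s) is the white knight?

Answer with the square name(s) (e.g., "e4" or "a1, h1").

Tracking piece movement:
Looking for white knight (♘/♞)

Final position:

  a b c d e f g h
  ─────────────────
8│♜ · ♝ · ♚ ♝ · ♜│8
7│♟ ♟ ♟ ♛ ♟ ♟ · ♟│7
6│♗ · · ♟ · · · ·│6
5│· · · · · · ♟ ·│5
4│· · ♙ ♞ · · · ·│4
3│♙ · · · ♙ · ♙ ·│3
2│♖ ♙ · ♙ · ♙ · ♙│2
1│· ♘ ♗ ♕ ♔ · ♘ ♖│1
  ─────────────────
  a b c d e f g h


b1, g1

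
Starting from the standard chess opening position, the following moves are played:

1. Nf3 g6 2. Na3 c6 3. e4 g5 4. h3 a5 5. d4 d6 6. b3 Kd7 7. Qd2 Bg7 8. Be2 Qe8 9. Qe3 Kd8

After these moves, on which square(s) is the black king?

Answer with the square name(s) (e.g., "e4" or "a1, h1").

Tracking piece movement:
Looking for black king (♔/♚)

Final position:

  a b c d e f g h
  ─────────────────
8│♜ ♞ ♝ ♚ ♛ · ♞ ♜│8
7│· ♟ · · ♟ ♟ ♝ ♟│7
6│· · ♟ ♟ · · · ·│6
5│♟ · · · · · ♟ ·│5
4│· · · ♙ ♙ · · ·│4
3│♘ ♙ · · ♕ ♘ · ♙│3
2│♙ · ♙ · ♗ ♙ ♙ ·│2
1│♖ · ♗ · ♔ · · ♖│1
  ─────────────────
  a b c d e f g h


d8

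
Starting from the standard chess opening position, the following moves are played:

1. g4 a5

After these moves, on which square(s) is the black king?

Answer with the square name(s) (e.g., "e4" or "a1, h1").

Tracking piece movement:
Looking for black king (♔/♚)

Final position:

  a b c d e f g h
  ─────────────────
8│♜ ♞ ♝ ♛ ♚ ♝ ♞ ♜│8
7│· ♟ ♟ ♟ ♟ ♟ ♟ ♟│7
6│· · · · · · · ·│6
5│♟ · · · · · · ·│5
4│· · · · · · ♙ ·│4
3│· · · · · · · ·│3
2│♙ ♙ ♙ ♙ ♙ ♙ · ♙│2
1│♖ ♘ ♗ ♕ ♔ ♗ ♘ ♖│1
  ─────────────────
  a b c d e f g h


e8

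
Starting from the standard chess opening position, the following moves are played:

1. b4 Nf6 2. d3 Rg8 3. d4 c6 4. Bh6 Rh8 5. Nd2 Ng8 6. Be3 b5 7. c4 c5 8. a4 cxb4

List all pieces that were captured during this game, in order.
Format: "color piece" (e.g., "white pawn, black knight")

Tracking captures:
  cxb4: captured white pawn

white pawn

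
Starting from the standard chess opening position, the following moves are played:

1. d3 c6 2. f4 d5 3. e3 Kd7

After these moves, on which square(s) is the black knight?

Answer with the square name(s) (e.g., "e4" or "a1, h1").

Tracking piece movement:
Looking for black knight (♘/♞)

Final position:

  a b c d e f g h
  ─────────────────
8│♜ ♞ ♝ ♛ · ♝ ♞ ♜│8
7│♟ ♟ · ♚ ♟ ♟ ♟ ♟│7
6│· · ♟ · · · · ·│6
5│· · · ♟ · · · ·│5
4│· · · · · ♙ · ·│4
3│· · · ♙ ♙ · · ·│3
2│♙ ♙ ♙ · · · ♙ ♙│2
1│♖ ♘ ♗ ♕ ♔ ♗ ♘ ♖│1
  ─────────────────
  a b c d e f g h


b8, g8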